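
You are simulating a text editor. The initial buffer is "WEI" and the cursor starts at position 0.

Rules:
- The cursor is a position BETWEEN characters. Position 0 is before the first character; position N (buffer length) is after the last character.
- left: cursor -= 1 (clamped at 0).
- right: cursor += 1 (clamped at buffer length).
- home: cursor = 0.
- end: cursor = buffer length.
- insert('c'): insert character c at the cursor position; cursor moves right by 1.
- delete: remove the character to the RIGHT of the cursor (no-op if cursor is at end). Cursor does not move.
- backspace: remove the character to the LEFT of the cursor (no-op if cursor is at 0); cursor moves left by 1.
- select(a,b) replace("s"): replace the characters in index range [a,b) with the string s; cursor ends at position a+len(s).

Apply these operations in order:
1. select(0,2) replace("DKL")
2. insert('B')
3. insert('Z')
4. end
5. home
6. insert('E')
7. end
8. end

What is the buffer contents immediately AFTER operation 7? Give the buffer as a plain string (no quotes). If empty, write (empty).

Answer: EDKLBZI

Derivation:
After op 1 (select(0,2) replace("DKL")): buf='DKLI' cursor=3
After op 2 (insert('B')): buf='DKLBI' cursor=4
After op 3 (insert('Z')): buf='DKLBZI' cursor=5
After op 4 (end): buf='DKLBZI' cursor=6
After op 5 (home): buf='DKLBZI' cursor=0
After op 6 (insert('E')): buf='EDKLBZI' cursor=1
After op 7 (end): buf='EDKLBZI' cursor=7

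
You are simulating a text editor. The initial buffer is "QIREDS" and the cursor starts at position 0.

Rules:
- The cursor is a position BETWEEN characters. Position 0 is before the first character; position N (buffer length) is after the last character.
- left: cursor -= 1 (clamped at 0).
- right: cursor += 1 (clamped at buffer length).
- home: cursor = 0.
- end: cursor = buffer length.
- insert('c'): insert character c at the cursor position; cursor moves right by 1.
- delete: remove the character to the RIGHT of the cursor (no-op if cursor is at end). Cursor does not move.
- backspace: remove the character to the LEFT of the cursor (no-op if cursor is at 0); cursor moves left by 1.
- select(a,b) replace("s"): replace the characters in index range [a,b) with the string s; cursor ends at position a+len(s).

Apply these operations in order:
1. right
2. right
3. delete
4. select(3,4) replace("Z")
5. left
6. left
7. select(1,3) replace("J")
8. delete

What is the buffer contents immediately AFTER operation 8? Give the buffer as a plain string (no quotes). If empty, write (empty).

After op 1 (right): buf='QIREDS' cursor=1
After op 2 (right): buf='QIREDS' cursor=2
After op 3 (delete): buf='QIEDS' cursor=2
After op 4 (select(3,4) replace("Z")): buf='QIEZS' cursor=4
After op 5 (left): buf='QIEZS' cursor=3
After op 6 (left): buf='QIEZS' cursor=2
After op 7 (select(1,3) replace("J")): buf='QJZS' cursor=2
After op 8 (delete): buf='QJS' cursor=2

Answer: QJS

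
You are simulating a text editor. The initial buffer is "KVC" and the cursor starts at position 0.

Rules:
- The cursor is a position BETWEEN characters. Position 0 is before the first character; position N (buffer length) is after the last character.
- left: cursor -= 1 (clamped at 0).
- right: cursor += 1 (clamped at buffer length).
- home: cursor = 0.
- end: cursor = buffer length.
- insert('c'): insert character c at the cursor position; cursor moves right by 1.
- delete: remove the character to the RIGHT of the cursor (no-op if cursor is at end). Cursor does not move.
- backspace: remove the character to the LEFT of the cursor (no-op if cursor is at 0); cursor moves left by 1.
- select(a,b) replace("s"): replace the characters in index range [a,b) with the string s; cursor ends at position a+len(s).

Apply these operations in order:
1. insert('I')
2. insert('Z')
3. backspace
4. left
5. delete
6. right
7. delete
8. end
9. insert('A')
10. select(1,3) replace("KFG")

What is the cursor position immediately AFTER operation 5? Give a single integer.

Answer: 0

Derivation:
After op 1 (insert('I')): buf='IKVC' cursor=1
After op 2 (insert('Z')): buf='IZKVC' cursor=2
After op 3 (backspace): buf='IKVC' cursor=1
After op 4 (left): buf='IKVC' cursor=0
After op 5 (delete): buf='KVC' cursor=0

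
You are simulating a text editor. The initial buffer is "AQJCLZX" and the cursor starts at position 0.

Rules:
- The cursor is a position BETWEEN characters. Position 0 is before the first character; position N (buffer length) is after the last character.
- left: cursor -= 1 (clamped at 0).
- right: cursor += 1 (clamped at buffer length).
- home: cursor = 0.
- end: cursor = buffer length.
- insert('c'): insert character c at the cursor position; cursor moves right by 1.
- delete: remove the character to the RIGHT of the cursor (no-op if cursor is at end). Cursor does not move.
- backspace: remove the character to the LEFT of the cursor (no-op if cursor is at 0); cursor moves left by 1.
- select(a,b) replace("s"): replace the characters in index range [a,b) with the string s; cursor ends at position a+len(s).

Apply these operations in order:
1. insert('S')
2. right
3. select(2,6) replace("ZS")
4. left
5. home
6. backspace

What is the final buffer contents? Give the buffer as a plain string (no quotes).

Answer: SAZSZX

Derivation:
After op 1 (insert('S')): buf='SAQJCLZX' cursor=1
After op 2 (right): buf='SAQJCLZX' cursor=2
After op 3 (select(2,6) replace("ZS")): buf='SAZSZX' cursor=4
After op 4 (left): buf='SAZSZX' cursor=3
After op 5 (home): buf='SAZSZX' cursor=0
After op 6 (backspace): buf='SAZSZX' cursor=0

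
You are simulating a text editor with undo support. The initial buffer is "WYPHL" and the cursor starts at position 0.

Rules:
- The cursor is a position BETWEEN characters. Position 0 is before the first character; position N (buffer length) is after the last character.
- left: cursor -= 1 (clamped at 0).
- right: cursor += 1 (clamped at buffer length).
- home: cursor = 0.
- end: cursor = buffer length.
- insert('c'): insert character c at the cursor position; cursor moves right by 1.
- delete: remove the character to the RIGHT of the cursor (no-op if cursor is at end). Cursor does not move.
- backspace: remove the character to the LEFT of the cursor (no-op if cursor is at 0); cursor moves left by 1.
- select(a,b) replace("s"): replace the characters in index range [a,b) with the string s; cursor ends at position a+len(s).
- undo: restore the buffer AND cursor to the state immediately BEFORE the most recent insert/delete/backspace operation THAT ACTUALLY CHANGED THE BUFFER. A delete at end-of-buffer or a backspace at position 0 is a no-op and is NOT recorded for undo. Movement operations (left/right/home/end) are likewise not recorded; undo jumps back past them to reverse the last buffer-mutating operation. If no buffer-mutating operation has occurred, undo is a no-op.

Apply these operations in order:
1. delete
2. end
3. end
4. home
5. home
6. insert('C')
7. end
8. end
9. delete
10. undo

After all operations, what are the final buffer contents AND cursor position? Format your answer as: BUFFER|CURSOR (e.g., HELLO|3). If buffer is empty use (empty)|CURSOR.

After op 1 (delete): buf='YPHL' cursor=0
After op 2 (end): buf='YPHL' cursor=4
After op 3 (end): buf='YPHL' cursor=4
After op 4 (home): buf='YPHL' cursor=0
After op 5 (home): buf='YPHL' cursor=0
After op 6 (insert('C')): buf='CYPHL' cursor=1
After op 7 (end): buf='CYPHL' cursor=5
After op 8 (end): buf='CYPHL' cursor=5
After op 9 (delete): buf='CYPHL' cursor=5
After op 10 (undo): buf='YPHL' cursor=0

Answer: YPHL|0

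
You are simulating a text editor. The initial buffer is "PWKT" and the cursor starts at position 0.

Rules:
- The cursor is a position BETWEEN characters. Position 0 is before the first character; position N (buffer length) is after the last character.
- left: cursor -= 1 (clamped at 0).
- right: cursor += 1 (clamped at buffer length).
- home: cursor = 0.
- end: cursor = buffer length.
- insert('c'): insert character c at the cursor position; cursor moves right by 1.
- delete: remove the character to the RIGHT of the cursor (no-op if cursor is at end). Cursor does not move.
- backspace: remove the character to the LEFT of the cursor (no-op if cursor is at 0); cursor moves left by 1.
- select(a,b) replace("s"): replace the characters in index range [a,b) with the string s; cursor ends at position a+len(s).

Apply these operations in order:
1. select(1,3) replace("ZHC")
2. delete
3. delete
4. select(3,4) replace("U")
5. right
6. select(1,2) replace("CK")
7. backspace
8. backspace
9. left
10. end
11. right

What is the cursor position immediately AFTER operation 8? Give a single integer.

After op 1 (select(1,3) replace("ZHC")): buf='PZHCT' cursor=4
After op 2 (delete): buf='PZHC' cursor=4
After op 3 (delete): buf='PZHC' cursor=4
After op 4 (select(3,4) replace("U")): buf='PZHU' cursor=4
After op 5 (right): buf='PZHU' cursor=4
After op 6 (select(1,2) replace("CK")): buf='PCKHU' cursor=3
After op 7 (backspace): buf='PCHU' cursor=2
After op 8 (backspace): buf='PHU' cursor=1

Answer: 1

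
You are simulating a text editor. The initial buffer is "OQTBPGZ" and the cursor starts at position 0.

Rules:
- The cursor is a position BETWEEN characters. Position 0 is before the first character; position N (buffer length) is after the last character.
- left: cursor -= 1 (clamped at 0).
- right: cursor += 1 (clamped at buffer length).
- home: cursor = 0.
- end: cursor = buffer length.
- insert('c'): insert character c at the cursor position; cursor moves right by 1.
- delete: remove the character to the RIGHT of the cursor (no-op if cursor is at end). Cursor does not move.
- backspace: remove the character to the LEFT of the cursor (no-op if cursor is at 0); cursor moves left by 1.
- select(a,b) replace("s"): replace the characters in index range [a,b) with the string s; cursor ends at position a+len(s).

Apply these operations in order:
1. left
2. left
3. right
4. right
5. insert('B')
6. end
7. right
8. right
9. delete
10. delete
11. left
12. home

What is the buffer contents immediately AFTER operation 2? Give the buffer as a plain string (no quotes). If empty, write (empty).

Answer: OQTBPGZ

Derivation:
After op 1 (left): buf='OQTBPGZ' cursor=0
After op 2 (left): buf='OQTBPGZ' cursor=0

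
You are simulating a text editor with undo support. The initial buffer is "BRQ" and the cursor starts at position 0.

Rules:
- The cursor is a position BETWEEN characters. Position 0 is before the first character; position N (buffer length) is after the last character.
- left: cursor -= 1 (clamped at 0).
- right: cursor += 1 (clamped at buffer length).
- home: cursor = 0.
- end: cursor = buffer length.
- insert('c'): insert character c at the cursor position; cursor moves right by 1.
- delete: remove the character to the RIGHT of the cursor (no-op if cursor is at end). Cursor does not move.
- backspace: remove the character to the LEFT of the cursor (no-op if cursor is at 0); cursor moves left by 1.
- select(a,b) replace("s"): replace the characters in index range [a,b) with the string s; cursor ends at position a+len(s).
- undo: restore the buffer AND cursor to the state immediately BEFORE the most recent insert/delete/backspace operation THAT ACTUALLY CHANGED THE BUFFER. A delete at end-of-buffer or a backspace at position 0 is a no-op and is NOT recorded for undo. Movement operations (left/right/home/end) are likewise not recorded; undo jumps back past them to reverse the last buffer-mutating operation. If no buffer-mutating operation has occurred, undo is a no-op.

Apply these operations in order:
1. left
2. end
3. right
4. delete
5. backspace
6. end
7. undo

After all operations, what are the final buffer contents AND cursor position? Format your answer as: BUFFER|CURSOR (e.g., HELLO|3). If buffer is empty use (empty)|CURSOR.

After op 1 (left): buf='BRQ' cursor=0
After op 2 (end): buf='BRQ' cursor=3
After op 3 (right): buf='BRQ' cursor=3
After op 4 (delete): buf='BRQ' cursor=3
After op 5 (backspace): buf='BR' cursor=2
After op 6 (end): buf='BR' cursor=2
After op 7 (undo): buf='BRQ' cursor=3

Answer: BRQ|3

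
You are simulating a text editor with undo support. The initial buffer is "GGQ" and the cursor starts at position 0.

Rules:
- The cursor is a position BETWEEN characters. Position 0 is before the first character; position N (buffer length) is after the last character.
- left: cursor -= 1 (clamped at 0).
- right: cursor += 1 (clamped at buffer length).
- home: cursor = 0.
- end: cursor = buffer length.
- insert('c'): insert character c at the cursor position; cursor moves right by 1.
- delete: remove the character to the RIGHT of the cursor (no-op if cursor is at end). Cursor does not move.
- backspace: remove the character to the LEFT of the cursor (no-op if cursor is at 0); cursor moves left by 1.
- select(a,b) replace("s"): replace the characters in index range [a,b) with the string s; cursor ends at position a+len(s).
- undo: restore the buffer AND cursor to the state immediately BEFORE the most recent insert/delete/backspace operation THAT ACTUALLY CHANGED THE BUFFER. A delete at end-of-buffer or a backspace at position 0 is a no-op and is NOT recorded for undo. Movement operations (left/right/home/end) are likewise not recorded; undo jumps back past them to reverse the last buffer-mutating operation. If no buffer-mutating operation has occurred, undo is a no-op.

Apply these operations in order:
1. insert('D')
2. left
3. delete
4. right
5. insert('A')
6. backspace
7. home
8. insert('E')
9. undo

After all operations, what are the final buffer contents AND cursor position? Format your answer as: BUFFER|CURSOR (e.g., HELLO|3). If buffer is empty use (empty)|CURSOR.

After op 1 (insert('D')): buf='DGGQ' cursor=1
After op 2 (left): buf='DGGQ' cursor=0
After op 3 (delete): buf='GGQ' cursor=0
After op 4 (right): buf='GGQ' cursor=1
After op 5 (insert('A')): buf='GAGQ' cursor=2
After op 6 (backspace): buf='GGQ' cursor=1
After op 7 (home): buf='GGQ' cursor=0
After op 8 (insert('E')): buf='EGGQ' cursor=1
After op 9 (undo): buf='GGQ' cursor=0

Answer: GGQ|0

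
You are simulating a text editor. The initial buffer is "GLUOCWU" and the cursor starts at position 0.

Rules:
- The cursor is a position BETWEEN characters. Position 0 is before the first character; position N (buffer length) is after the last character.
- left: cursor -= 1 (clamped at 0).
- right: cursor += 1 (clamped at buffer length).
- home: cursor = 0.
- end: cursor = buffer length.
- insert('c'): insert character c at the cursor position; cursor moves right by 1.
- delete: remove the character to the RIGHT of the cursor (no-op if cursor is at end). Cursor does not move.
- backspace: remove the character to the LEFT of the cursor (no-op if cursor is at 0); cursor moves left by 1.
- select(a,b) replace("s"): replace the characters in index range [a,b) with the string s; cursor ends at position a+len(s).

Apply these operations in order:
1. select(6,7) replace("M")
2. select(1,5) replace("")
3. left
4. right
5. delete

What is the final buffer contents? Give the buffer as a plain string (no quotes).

After op 1 (select(6,7) replace("M")): buf='GLUOCWM' cursor=7
After op 2 (select(1,5) replace("")): buf='GWM' cursor=1
After op 3 (left): buf='GWM' cursor=0
After op 4 (right): buf='GWM' cursor=1
After op 5 (delete): buf='GM' cursor=1

Answer: GM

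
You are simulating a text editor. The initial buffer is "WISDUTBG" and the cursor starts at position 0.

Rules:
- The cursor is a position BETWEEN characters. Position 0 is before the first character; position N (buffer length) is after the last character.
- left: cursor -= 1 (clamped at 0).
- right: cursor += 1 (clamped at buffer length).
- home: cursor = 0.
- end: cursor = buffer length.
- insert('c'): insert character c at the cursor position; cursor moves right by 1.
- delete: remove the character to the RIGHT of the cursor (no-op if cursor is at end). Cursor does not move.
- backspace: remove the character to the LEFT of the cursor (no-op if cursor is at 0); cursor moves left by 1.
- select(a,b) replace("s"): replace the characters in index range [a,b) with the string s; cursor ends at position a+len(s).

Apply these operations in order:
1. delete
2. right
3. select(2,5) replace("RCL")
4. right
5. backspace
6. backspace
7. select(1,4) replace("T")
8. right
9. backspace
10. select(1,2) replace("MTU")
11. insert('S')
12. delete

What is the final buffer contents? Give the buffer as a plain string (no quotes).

After op 1 (delete): buf='ISDUTBG' cursor=0
After op 2 (right): buf='ISDUTBG' cursor=1
After op 3 (select(2,5) replace("RCL")): buf='ISRCLBG' cursor=5
After op 4 (right): buf='ISRCLBG' cursor=6
After op 5 (backspace): buf='ISRCLG' cursor=5
After op 6 (backspace): buf='ISRCG' cursor=4
After op 7 (select(1,4) replace("T")): buf='ITG' cursor=2
After op 8 (right): buf='ITG' cursor=3
After op 9 (backspace): buf='IT' cursor=2
After op 10 (select(1,2) replace("MTU")): buf='IMTU' cursor=4
After op 11 (insert('S')): buf='IMTUS' cursor=5
After op 12 (delete): buf='IMTUS' cursor=5

Answer: IMTUS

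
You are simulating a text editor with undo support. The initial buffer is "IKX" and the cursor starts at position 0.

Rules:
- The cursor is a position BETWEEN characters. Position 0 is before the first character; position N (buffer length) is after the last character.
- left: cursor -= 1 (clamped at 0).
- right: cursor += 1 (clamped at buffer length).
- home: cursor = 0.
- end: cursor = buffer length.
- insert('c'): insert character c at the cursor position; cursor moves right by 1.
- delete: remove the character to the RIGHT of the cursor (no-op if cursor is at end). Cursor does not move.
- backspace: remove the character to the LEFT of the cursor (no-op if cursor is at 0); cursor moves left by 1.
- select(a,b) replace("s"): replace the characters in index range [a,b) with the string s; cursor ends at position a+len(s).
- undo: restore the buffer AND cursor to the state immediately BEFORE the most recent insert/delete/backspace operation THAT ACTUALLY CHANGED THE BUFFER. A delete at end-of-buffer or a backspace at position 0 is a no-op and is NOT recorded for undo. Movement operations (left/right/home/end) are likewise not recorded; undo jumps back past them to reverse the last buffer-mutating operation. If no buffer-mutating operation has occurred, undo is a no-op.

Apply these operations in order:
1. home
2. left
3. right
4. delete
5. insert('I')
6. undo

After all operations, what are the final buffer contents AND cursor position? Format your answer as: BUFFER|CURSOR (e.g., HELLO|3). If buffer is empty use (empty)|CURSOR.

After op 1 (home): buf='IKX' cursor=0
After op 2 (left): buf='IKX' cursor=0
After op 3 (right): buf='IKX' cursor=1
After op 4 (delete): buf='IX' cursor=1
After op 5 (insert('I')): buf='IIX' cursor=2
After op 6 (undo): buf='IX' cursor=1

Answer: IX|1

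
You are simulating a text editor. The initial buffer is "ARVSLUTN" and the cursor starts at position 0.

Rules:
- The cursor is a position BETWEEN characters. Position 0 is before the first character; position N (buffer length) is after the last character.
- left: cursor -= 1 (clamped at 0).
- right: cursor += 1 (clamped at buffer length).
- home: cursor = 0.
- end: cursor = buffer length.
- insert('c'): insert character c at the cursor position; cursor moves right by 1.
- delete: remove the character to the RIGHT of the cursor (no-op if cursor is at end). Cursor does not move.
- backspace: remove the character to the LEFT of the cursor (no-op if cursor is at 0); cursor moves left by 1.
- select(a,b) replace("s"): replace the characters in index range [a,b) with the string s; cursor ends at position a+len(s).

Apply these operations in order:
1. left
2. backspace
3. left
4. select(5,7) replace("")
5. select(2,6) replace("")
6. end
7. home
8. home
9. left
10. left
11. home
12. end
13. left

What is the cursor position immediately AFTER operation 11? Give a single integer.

After op 1 (left): buf='ARVSLUTN' cursor=0
After op 2 (backspace): buf='ARVSLUTN' cursor=0
After op 3 (left): buf='ARVSLUTN' cursor=0
After op 4 (select(5,7) replace("")): buf='ARVSLN' cursor=5
After op 5 (select(2,6) replace("")): buf='AR' cursor=2
After op 6 (end): buf='AR' cursor=2
After op 7 (home): buf='AR' cursor=0
After op 8 (home): buf='AR' cursor=0
After op 9 (left): buf='AR' cursor=0
After op 10 (left): buf='AR' cursor=0
After op 11 (home): buf='AR' cursor=0

Answer: 0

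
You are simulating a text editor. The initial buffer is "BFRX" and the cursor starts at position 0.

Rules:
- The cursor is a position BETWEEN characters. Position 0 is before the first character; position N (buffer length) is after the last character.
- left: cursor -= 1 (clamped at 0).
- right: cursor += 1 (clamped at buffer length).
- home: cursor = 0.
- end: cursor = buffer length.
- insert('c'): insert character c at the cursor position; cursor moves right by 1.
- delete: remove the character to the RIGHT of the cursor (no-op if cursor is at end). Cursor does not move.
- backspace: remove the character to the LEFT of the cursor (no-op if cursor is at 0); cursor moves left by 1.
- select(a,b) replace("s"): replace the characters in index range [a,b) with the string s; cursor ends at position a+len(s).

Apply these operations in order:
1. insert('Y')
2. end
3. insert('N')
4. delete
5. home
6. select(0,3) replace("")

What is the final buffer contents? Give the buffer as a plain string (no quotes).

After op 1 (insert('Y')): buf='YBFRX' cursor=1
After op 2 (end): buf='YBFRX' cursor=5
After op 3 (insert('N')): buf='YBFRXN' cursor=6
After op 4 (delete): buf='YBFRXN' cursor=6
After op 5 (home): buf='YBFRXN' cursor=0
After op 6 (select(0,3) replace("")): buf='RXN' cursor=0

Answer: RXN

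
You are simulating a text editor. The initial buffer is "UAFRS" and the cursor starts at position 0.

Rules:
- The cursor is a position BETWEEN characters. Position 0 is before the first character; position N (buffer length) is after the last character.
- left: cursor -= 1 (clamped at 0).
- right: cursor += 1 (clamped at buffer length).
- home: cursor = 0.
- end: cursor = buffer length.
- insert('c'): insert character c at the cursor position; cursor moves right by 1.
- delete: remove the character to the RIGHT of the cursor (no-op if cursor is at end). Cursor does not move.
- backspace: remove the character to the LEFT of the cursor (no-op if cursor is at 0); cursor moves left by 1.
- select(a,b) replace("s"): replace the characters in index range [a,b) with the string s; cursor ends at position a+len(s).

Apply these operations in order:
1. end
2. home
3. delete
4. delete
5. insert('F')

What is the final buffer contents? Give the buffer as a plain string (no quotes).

After op 1 (end): buf='UAFRS' cursor=5
After op 2 (home): buf='UAFRS' cursor=0
After op 3 (delete): buf='AFRS' cursor=0
After op 4 (delete): buf='FRS' cursor=0
After op 5 (insert('F')): buf='FFRS' cursor=1

Answer: FFRS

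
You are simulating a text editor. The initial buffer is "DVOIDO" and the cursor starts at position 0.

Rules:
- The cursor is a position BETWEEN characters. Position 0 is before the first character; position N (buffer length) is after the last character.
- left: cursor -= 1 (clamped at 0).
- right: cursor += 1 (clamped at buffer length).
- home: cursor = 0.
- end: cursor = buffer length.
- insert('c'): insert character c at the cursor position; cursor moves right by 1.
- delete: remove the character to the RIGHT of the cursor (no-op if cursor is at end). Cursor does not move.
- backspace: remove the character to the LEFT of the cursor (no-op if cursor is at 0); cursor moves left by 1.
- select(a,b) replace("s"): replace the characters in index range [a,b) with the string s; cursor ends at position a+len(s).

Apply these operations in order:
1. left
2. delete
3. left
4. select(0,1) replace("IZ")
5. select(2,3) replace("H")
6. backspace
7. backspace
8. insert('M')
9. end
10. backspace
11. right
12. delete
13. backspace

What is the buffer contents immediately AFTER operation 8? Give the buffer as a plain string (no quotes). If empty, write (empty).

After op 1 (left): buf='DVOIDO' cursor=0
After op 2 (delete): buf='VOIDO' cursor=0
After op 3 (left): buf='VOIDO' cursor=0
After op 4 (select(0,1) replace("IZ")): buf='IZOIDO' cursor=2
After op 5 (select(2,3) replace("H")): buf='IZHIDO' cursor=3
After op 6 (backspace): buf='IZIDO' cursor=2
After op 7 (backspace): buf='IIDO' cursor=1
After op 8 (insert('M')): buf='IMIDO' cursor=2

Answer: IMIDO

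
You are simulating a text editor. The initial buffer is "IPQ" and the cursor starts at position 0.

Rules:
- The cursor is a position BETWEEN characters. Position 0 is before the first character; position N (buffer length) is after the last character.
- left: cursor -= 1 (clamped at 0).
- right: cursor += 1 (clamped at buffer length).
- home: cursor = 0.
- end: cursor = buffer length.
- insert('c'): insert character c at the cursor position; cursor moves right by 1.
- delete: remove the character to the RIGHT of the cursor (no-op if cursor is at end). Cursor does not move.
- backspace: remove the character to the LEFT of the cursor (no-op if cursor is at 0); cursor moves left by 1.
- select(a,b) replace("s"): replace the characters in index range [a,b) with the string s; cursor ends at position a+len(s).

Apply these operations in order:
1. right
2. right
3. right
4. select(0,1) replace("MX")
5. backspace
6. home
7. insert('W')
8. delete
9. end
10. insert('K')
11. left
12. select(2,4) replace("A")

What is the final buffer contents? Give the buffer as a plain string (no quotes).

Answer: WPA

Derivation:
After op 1 (right): buf='IPQ' cursor=1
After op 2 (right): buf='IPQ' cursor=2
After op 3 (right): buf='IPQ' cursor=3
After op 4 (select(0,1) replace("MX")): buf='MXPQ' cursor=2
After op 5 (backspace): buf='MPQ' cursor=1
After op 6 (home): buf='MPQ' cursor=0
After op 7 (insert('W')): buf='WMPQ' cursor=1
After op 8 (delete): buf='WPQ' cursor=1
After op 9 (end): buf='WPQ' cursor=3
After op 10 (insert('K')): buf='WPQK' cursor=4
After op 11 (left): buf='WPQK' cursor=3
After op 12 (select(2,4) replace("A")): buf='WPA' cursor=3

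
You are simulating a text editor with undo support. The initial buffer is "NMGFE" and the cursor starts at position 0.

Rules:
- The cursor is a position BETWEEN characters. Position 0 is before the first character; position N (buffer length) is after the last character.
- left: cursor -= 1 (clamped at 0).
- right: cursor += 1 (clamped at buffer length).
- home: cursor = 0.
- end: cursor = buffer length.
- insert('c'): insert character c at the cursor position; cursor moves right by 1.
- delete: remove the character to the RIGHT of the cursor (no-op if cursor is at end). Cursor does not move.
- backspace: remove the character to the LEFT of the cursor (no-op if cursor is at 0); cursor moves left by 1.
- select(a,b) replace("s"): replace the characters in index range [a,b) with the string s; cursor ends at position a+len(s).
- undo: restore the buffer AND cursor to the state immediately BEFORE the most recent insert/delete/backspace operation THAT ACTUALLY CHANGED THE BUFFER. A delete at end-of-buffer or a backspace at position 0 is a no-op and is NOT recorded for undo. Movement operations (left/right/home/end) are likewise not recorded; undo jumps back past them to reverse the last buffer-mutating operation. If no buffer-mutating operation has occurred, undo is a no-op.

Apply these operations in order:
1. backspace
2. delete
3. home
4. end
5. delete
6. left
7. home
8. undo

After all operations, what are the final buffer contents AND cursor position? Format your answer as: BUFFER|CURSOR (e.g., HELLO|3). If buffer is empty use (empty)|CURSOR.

Answer: NMGFE|0

Derivation:
After op 1 (backspace): buf='NMGFE' cursor=0
After op 2 (delete): buf='MGFE' cursor=0
After op 3 (home): buf='MGFE' cursor=0
After op 4 (end): buf='MGFE' cursor=4
After op 5 (delete): buf='MGFE' cursor=4
After op 6 (left): buf='MGFE' cursor=3
After op 7 (home): buf='MGFE' cursor=0
After op 8 (undo): buf='NMGFE' cursor=0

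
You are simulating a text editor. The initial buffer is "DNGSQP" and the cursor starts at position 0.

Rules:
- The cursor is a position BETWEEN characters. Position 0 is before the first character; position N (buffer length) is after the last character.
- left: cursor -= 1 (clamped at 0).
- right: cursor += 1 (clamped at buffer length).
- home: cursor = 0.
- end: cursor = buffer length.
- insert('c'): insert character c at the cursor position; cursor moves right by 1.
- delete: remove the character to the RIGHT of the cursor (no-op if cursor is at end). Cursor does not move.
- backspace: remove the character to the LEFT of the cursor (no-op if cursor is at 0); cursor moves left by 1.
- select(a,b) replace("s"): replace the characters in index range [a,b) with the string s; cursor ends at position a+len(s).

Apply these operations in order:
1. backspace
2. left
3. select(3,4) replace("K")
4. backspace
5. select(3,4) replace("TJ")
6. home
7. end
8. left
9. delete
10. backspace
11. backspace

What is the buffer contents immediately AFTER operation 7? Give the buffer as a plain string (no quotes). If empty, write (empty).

After op 1 (backspace): buf='DNGSQP' cursor=0
After op 2 (left): buf='DNGSQP' cursor=0
After op 3 (select(3,4) replace("K")): buf='DNGKQP' cursor=4
After op 4 (backspace): buf='DNGQP' cursor=3
After op 5 (select(3,4) replace("TJ")): buf='DNGTJP' cursor=5
After op 6 (home): buf='DNGTJP' cursor=0
After op 7 (end): buf='DNGTJP' cursor=6

Answer: DNGTJP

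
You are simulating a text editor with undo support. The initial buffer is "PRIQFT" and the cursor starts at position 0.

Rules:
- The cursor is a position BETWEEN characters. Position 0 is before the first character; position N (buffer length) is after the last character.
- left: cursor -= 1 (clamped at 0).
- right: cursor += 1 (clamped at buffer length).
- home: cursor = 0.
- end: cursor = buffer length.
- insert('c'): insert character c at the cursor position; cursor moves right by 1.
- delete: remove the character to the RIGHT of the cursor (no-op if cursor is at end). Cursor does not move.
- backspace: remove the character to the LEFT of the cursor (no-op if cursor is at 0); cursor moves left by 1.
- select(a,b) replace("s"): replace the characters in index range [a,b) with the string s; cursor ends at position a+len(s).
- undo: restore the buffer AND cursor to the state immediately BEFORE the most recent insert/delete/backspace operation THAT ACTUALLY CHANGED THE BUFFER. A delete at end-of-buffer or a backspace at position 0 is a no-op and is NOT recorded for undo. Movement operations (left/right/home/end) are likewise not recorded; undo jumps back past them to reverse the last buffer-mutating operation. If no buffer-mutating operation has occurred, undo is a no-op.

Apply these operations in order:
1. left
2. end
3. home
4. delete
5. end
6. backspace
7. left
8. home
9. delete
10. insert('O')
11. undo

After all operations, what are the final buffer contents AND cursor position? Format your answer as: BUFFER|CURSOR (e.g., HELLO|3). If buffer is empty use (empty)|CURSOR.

After op 1 (left): buf='PRIQFT' cursor=0
After op 2 (end): buf='PRIQFT' cursor=6
After op 3 (home): buf='PRIQFT' cursor=0
After op 4 (delete): buf='RIQFT' cursor=0
After op 5 (end): buf='RIQFT' cursor=5
After op 6 (backspace): buf='RIQF' cursor=4
After op 7 (left): buf='RIQF' cursor=3
After op 8 (home): buf='RIQF' cursor=0
After op 9 (delete): buf='IQF' cursor=0
After op 10 (insert('O')): buf='OIQF' cursor=1
After op 11 (undo): buf='IQF' cursor=0

Answer: IQF|0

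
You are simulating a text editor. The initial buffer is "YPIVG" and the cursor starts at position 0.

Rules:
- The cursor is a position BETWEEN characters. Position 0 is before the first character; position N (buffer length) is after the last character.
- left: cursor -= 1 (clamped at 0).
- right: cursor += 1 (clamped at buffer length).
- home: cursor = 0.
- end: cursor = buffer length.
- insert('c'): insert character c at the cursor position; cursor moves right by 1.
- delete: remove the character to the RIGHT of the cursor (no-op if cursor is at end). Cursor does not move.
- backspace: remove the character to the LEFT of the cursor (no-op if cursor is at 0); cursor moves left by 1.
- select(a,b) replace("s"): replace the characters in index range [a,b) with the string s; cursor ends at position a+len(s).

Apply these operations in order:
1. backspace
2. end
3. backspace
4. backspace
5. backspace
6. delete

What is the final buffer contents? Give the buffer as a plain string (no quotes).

Answer: YP

Derivation:
After op 1 (backspace): buf='YPIVG' cursor=0
After op 2 (end): buf='YPIVG' cursor=5
After op 3 (backspace): buf='YPIV' cursor=4
After op 4 (backspace): buf='YPI' cursor=3
After op 5 (backspace): buf='YP' cursor=2
After op 6 (delete): buf='YP' cursor=2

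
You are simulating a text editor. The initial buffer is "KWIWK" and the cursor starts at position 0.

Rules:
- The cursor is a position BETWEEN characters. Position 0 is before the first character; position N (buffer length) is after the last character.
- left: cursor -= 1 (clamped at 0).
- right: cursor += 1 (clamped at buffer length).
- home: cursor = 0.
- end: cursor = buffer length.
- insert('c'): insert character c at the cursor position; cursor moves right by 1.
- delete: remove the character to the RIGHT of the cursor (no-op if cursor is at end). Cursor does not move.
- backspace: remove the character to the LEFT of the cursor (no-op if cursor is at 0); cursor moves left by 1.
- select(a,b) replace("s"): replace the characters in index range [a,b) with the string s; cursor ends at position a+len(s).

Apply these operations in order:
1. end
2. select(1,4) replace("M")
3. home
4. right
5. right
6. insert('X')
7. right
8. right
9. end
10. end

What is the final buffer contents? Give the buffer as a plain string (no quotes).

After op 1 (end): buf='KWIWK' cursor=5
After op 2 (select(1,4) replace("M")): buf='KMK' cursor=2
After op 3 (home): buf='KMK' cursor=0
After op 4 (right): buf='KMK' cursor=1
After op 5 (right): buf='KMK' cursor=2
After op 6 (insert('X')): buf='KMXK' cursor=3
After op 7 (right): buf='KMXK' cursor=4
After op 8 (right): buf='KMXK' cursor=4
After op 9 (end): buf='KMXK' cursor=4
After op 10 (end): buf='KMXK' cursor=4

Answer: KMXK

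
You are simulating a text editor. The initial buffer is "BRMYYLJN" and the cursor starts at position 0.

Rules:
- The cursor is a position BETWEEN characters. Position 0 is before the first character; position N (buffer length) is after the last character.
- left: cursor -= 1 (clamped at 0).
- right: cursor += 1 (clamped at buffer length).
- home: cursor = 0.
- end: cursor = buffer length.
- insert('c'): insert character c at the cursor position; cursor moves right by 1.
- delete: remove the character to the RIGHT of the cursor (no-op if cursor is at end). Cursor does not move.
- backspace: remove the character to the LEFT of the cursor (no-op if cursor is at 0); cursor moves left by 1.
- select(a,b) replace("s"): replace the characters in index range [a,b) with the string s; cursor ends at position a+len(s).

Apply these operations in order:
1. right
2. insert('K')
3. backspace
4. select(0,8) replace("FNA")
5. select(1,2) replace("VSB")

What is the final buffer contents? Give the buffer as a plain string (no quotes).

After op 1 (right): buf='BRMYYLJN' cursor=1
After op 2 (insert('K')): buf='BKRMYYLJN' cursor=2
After op 3 (backspace): buf='BRMYYLJN' cursor=1
After op 4 (select(0,8) replace("FNA")): buf='FNA' cursor=3
After op 5 (select(1,2) replace("VSB")): buf='FVSBA' cursor=4

Answer: FVSBA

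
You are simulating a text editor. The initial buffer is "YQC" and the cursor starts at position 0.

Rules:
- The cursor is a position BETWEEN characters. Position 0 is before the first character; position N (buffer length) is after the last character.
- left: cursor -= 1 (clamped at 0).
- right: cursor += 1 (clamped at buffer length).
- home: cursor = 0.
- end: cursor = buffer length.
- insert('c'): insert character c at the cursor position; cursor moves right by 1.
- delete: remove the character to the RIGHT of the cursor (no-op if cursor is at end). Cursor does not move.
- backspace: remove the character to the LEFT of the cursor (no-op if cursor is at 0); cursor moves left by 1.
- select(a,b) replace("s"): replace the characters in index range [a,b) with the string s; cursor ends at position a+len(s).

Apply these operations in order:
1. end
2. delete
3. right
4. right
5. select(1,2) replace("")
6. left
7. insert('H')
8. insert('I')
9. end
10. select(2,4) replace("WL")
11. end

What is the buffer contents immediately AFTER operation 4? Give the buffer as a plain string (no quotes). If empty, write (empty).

After op 1 (end): buf='YQC' cursor=3
After op 2 (delete): buf='YQC' cursor=3
After op 3 (right): buf='YQC' cursor=3
After op 4 (right): buf='YQC' cursor=3

Answer: YQC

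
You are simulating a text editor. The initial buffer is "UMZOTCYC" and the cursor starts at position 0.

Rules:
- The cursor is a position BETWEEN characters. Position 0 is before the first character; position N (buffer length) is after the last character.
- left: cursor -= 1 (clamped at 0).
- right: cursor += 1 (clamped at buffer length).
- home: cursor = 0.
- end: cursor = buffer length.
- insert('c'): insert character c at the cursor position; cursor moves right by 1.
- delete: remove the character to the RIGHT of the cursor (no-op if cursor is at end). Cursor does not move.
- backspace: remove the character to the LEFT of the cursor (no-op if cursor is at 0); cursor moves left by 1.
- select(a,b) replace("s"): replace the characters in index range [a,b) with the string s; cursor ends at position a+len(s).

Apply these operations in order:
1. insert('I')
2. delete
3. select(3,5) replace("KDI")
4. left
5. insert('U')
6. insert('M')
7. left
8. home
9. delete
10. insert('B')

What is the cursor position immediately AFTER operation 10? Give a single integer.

After op 1 (insert('I')): buf='IUMZOTCYC' cursor=1
After op 2 (delete): buf='IMZOTCYC' cursor=1
After op 3 (select(3,5) replace("KDI")): buf='IMZKDICYC' cursor=6
After op 4 (left): buf='IMZKDICYC' cursor=5
After op 5 (insert('U')): buf='IMZKDUICYC' cursor=6
After op 6 (insert('M')): buf='IMZKDUMICYC' cursor=7
After op 7 (left): buf='IMZKDUMICYC' cursor=6
After op 8 (home): buf='IMZKDUMICYC' cursor=0
After op 9 (delete): buf='MZKDUMICYC' cursor=0
After op 10 (insert('B')): buf='BMZKDUMICYC' cursor=1

Answer: 1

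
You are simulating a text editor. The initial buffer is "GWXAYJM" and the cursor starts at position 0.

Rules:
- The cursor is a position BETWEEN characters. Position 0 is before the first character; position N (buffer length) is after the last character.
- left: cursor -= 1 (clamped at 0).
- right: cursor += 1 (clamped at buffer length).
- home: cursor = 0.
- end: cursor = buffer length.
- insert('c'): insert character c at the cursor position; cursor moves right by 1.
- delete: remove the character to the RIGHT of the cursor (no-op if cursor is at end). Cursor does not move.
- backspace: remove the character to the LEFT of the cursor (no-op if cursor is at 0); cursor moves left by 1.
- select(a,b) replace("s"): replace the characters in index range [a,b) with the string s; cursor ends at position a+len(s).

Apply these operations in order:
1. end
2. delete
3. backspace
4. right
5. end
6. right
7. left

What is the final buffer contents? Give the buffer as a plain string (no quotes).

After op 1 (end): buf='GWXAYJM' cursor=7
After op 2 (delete): buf='GWXAYJM' cursor=7
After op 3 (backspace): buf='GWXAYJ' cursor=6
After op 4 (right): buf='GWXAYJ' cursor=6
After op 5 (end): buf='GWXAYJ' cursor=6
After op 6 (right): buf='GWXAYJ' cursor=6
After op 7 (left): buf='GWXAYJ' cursor=5

Answer: GWXAYJ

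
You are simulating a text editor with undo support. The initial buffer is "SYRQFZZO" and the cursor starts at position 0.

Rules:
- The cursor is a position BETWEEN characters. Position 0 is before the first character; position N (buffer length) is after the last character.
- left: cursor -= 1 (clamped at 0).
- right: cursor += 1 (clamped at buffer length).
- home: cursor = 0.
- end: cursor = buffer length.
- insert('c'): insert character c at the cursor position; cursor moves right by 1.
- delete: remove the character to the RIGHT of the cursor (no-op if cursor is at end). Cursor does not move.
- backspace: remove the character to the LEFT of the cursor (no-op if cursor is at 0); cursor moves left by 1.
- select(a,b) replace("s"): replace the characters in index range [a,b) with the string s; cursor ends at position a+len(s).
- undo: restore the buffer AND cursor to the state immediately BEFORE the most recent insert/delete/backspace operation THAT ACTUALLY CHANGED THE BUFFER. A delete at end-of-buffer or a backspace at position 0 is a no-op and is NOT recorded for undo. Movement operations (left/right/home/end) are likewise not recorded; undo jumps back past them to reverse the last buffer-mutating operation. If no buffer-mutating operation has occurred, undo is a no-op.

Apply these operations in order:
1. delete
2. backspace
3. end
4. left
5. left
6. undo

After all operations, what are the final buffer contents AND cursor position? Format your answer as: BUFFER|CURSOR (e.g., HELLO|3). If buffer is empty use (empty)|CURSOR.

Answer: SYRQFZZO|0

Derivation:
After op 1 (delete): buf='YRQFZZO' cursor=0
After op 2 (backspace): buf='YRQFZZO' cursor=0
After op 3 (end): buf='YRQFZZO' cursor=7
After op 4 (left): buf='YRQFZZO' cursor=6
After op 5 (left): buf='YRQFZZO' cursor=5
After op 6 (undo): buf='SYRQFZZO' cursor=0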